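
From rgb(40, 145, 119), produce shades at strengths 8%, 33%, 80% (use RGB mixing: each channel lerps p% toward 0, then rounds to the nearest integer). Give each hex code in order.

8%: (40 − 3.2 = 36.8→37, 145 − 11.6 = 133.4→133, 119 − 9.52 = 109.48→109) → #25856D
33%: (40 − 13.2 = 26.8→27, 145 − 47.85 = 97.15→97, 119 − 39.27 = 79.73→80) → #1B6150
80%: (40 − 32 = 8→8, 145 − 116 = 29→29, 119 − 95.2 = 23.8→24) → #081D18

#25856D, #1B6150, #081D18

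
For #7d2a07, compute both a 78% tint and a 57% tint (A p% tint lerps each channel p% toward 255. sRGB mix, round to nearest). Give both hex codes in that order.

#e2d0c8, #c7a394

#7d2a07 is rgb(125, 42, 7).
78% tint:
  R: 125 + 101.4 = 226.4 → 226
  G: 42 + 166.14 = 208.14 → 208
  B: 7 + 193.44 = 200.44 → 200
  → #e2d0c8
57% tint:
  R: 125 + 74.1 = 199.1 → 199
  G: 42 + 0.57×(255−42) = 42 + 121.41 = 163.41 → 163
  B: 7 + 141.36 = 148.36 → 148
  → #c7a394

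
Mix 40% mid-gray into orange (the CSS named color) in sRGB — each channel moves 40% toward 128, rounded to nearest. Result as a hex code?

#CC9633

CSS orange is rgb(255, 165, 0).
Per channel, c → c + 0.4(128 − c):
  R: 255 − 50.8 = 204.2 → 204
  G: 165 + 0.4×(128−165) = 165 − 14.8 = 150.2 → 150
  B: 0 + 0.4×(128−0) = 0 + 51.2 = 51.2 → 51
rgb(204, 150, 51) = #CC9633.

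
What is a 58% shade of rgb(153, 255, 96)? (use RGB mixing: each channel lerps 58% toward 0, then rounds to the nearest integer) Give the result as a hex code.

Per channel, c → c + 0.58(0 − c):
  R: 153 − 88.74 = 64.26 → 64
  G: 255 + 0.58×(0−255) = 255 − 147.9 = 107.1 → 107
  B: 96 + 0.58×(0−96) = 96 − 55.68 = 40.32 → 40
rgb(64, 107, 40) = #406b28.

#406b28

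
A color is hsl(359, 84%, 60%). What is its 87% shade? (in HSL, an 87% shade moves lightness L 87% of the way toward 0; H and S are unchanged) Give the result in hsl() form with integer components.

hsl(359, 84%, 8%)

L moves 87% from 60 toward 0: 60 − 52.2 = 7.8 → 8.
H and S are unchanged.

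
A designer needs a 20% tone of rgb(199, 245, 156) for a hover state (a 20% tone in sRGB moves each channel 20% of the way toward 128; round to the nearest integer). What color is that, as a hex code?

#b9de96

A 20% tone moves each channel 20% toward 128:
  R: 199 + 0.2×(128−199) = 199 − 14.2 = 184.8 → 185
  G: 245 + 0.2×(128−245) = 245 − 23.4 = 221.6 → 222
  B: 156 − 5.6 = 150.4 → 150
rgb(185, 222, 150) = #b9de96.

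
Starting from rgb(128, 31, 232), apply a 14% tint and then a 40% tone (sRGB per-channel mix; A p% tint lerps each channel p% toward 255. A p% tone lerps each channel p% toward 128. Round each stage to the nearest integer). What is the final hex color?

Per channel, c → c + 0.14(255 − c):
  R: 128 + 0.14×(255−128) = 128 + 17.78 = 145.78 → 146
  G: 31 + 0.14×(255−31) = 31 + 31.36 = 62.36 → 62
  B: 232 + 0.14×(255−232) = 232 + 3.22 = 235.22 → 235
After the tint: rgb(146, 62, 235) = #923eeb.
Lerp each channel 40% toward 128:
  R: 146 + 0.4×(128−146) = 146 − 7.2 = 138.8 → 139
  G: 62 + 26.4 = 88.4 → 88
  B: 235 + 0.4×(128−235) = 235 − 42.8 = 192.2 → 192
rgb(139, 88, 192) = #8b58c0.

#8b58c0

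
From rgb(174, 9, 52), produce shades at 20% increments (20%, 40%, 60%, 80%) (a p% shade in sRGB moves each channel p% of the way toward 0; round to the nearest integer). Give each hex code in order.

#8B072A, #68051F, #460415, #23020A

20%: (174 − 34.8 = 139.2→139, 9 − 1.8 = 7.2→7, 52 − 10.4 = 41.6→42) → #8B072A
40%: (174 − 69.6 = 104.4→104, 9 − 3.6 = 5.4→5, 52 − 20.8 = 31.2→31) → #68051F
60%: (174 − 104.4 = 69.6→70, 9 − 5.4 = 3.6→4, 52 − 31.2 = 20.8→21) → #460415
80%: (174 − 139.2 = 34.8→35, 9 − 7.2 = 1.8→2, 52 − 41.6 = 10.4→10) → #23020A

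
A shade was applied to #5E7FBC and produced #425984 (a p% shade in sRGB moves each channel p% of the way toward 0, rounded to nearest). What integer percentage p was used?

30%

#5E7FBC is rgb(94, 127, 188); #425984 is rgb(66, 89, 132).
On the B channel (widest range): 132 ≈ 188 + (p/100)(0 − 188), so p ≈ 100×(132 − 188)/(0 − 188) = -5600/-188 = 29.79.
p = 30 reproduces all three channels after rounding.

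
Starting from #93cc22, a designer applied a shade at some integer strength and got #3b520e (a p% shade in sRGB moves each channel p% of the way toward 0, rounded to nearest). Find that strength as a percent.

60%

#93cc22 is rgb(147, 204, 34); #3b520e is rgb(59, 82, 14).
On the G channel (widest range): 82 ≈ 204 + (p/100)(0 − 204), so p ≈ 100×(82 − 204)/(0 − 204) = -12200/-204 = 59.80.
p = 60 reproduces all three channels after rounding.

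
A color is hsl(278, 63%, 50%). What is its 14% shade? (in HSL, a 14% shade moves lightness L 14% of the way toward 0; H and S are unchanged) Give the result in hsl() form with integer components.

hsl(278, 63%, 43%)

L moves 14% from 50 toward 0: 50 − 7 = 43 → 43.
H and S are unchanged.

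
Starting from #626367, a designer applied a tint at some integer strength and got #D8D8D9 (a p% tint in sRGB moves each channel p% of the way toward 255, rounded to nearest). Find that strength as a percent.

75%

#626367 is rgb(98, 99, 103); #D8D8D9 is rgb(216, 216, 217).
On the R channel (widest range): 216 ≈ 98 + (p/100)(255 − 98), so p ≈ 100×(216 − 98)/(255 − 98) = 11800/157 = 75.16.
p = 75 reproduces all three channels after rounding.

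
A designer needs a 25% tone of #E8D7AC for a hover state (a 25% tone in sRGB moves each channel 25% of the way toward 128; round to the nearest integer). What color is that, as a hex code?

#CEC1A1

#E8D7AC is rgb(232, 215, 172).
Per channel, c → c + 0.25(128 − c):
  R: 232 − 26 = 206 → 206
  G: 215 − 21.75 = 193.25 → 193
  B: 172 − 11 = 161 → 161
rgb(206, 193, 161) = #CEC1A1.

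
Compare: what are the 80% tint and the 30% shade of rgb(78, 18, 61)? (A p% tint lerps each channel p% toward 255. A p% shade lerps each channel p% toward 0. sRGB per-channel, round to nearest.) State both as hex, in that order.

80% tint:
  R: 78 + 141.6 = 219.6 → 220
  G: 18 + 189.6 = 207.6 → 208
  B: 61 + 155.2 = 216.2 → 216
  → #DCD0D8
30% shade:
  R: 78 + 0.3×(0−78) = 78 − 23.4 = 54.6 → 55
  G: 18 − 5.4 = 12.6 → 13
  B: 61 + 0.3×(0−61) = 61 − 18.3 = 42.7 → 43
  → #370D2B

#DCD0D8, #370D2B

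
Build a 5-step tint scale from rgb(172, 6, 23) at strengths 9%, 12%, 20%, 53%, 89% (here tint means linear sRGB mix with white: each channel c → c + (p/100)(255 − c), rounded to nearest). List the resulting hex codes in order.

#B31C2C, #B62433, #BD3845, #D88A92, #F6E4E5

9%: (172 + 7.47 = 179.47→179, 6 + 22.41 = 28.41→28, 23 + 20.88 = 43.88→44) → #B31C2C
12%: (172 + 9.96 = 181.96→182, 6 + 29.88 = 35.88→36, 23 + 27.84 = 50.84→51) → #B62433
20%: (172 + 16.6 = 188.6→189, 6 + 49.8 = 55.8→56, 23 + 46.4 = 69.4→69) → #BD3845
53%: (172 + 43.99 = 215.99→216, 6 + 131.97 = 137.97→138, 23 + 122.96 = 145.96→146) → #D88A92
89%: (172 + 73.87 = 245.87→246, 6 + 221.61 = 227.61→228, 23 + 206.48 = 229.48→229) → #F6E4E5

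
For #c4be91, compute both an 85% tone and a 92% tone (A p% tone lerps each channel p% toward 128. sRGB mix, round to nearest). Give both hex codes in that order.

#c4be91 is rgb(196, 190, 145).
85% tone:
  R: 196 + 0.85×(128−196) = 196 − 57.8 = 138.2 → 138
  G: 190 − 52.7 = 137.3 → 137
  B: 145 − 14.45 = 130.55 → 131
  → #8a8983
92% tone:
  R: 196 + 0.92×(128−196) = 196 − 62.56 = 133.44 → 133
  G: 190 − 57.04 = 132.96 → 133
  B: 145 + 0.92×(128−145) = 145 − 15.64 = 129.36 → 129
  → #858581

#8a8983, #858581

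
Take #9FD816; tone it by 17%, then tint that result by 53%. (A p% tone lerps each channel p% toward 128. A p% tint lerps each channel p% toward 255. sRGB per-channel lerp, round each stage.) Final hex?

#9FD816 is rgb(159, 216, 22).
A 17% tone moves each channel 17% toward 128:
  R: 159 − 5.27 = 153.73 → 154
  G: 216 − 14.96 = 201.04 → 201
  B: 22 + 0.17×(128−22) = 22 + 18.02 = 40.02 → 40
After the tone: rgb(154, 201, 40) = #9AC928.
Lerp each channel 53% toward 255:
  R: 154 + 0.53×(255−154) = 154 + 53.53 = 207.53 → 208
  G: 201 + 0.53×(255−201) = 201 + 28.62 = 229.62 → 230
  B: 40 + 113.95 = 153.95 → 154
rgb(208, 230, 154) = #D0E69A.

#D0E69A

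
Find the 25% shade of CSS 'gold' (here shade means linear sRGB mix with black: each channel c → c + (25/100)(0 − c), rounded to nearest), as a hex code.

CSS gold is rgb(255, 215, 0).
Per channel, c → c + 0.25(0 − c):
  R: 255 + 0.25×(0−255) = 255 − 63.75 = 191.25 → 191
  G: 215 − 53.75 = 161.25 → 161
  B: 0 + 0.25×(0−0) = 0 + 0 = 0 → 0
rgb(191, 161, 0) = #bfa100.

#bfa100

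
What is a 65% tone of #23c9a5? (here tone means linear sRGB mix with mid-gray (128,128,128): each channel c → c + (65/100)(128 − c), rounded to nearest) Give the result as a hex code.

#5f9a8d

#23c9a5 is rgb(35, 201, 165).
Per channel, c → c + 0.65(128 − c):
  R: 35 + 60.45 = 95.45 → 95
  G: 201 − 47.45 = 153.55 → 154
  B: 165 − 24.05 = 140.95 → 141
rgb(95, 154, 141) = #5f9a8d.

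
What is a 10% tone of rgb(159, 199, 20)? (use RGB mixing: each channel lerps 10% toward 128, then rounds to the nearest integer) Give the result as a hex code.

#9CC01F

Lerp each channel 10% toward 128:
  R: 159 + 0.1×(128−159) = 159 − 3.1 = 155.9 → 156
  G: 199 − 7.1 = 191.9 → 192
  B: 20 + 0.1×(128−20) = 20 + 10.8 = 30.8 → 31
rgb(156, 192, 31) = #9CC01F.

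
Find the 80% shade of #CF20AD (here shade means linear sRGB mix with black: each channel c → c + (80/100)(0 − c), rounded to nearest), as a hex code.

#290623

#CF20AD is rgb(207, 32, 173).
An 80% shade moves each channel 80% toward 0:
  R: 207 + 0.8×(0−207) = 207 − 165.6 = 41.4 → 41
  G: 32 − 25.6 = 6.4 → 6
  B: 173 − 138.4 = 34.6 → 35
rgb(41, 6, 35) = #290623.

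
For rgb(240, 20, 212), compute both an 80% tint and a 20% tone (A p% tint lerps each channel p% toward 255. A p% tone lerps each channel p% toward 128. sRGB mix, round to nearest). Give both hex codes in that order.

#FCD0F6, #DA2AC3

80% tint:
  R: 240 + 0.8×(255−240) = 240 + 12 = 252 → 252
  G: 20 + 0.8×(255−20) = 20 + 188 = 208 → 208
  B: 212 + 0.8×(255−212) = 212 + 34.4 = 246.4 → 246
  → #FCD0F6
20% tone:
  R: 240 − 22.4 = 217.6 → 218
  G: 20 + 21.6 = 41.6 → 42
  B: 212 + 0.2×(128−212) = 212 − 16.8 = 195.2 → 195
  → #DA2AC3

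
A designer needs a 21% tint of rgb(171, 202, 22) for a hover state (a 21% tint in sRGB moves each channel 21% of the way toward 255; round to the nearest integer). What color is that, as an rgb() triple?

rgb(189, 213, 71)

A 21% tint moves each channel 21% toward 255:
  R: 171 + 0.21×(255−171) = 171 + 17.64 = 188.64 → 189
  G: 202 + 11.13 = 213.13 → 213
  B: 22 + 0.21×(255−22) = 22 + 48.93 = 70.93 → 71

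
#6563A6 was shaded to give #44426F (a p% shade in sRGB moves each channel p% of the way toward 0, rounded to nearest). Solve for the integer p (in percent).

#6563A6 is rgb(101, 99, 166); #44426F is rgb(68, 66, 111).
On the B channel (widest range): 111 ≈ 166 + (p/100)(0 − 166), so p ≈ 100×(111 − 166)/(0 − 166) = -5500/-166 = 33.13.
p = 33 reproduces all three channels after rounding.

33%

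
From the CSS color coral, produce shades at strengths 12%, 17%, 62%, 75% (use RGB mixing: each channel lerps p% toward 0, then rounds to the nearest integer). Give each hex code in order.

#e07046, #d46942, #61301e, #402014

CSS coral is rgb(255, 127, 80).
12%: (255 − 30.6 = 224.4→224, 127 − 15.24 = 111.76→112, 80 − 9.6 = 70.4→70) → #e07046
17%: (255 − 43.35 = 211.65→212, 127 − 21.59 = 105.41→105, 80 − 13.6 = 66.4→66) → #d46942
62%: (255 − 158.1 = 96.9→97, 127 − 78.74 = 48.26→48, 80 − 49.6 = 30.4→30) → #61301e
75%: (255 − 191.25 = 63.75→64, 127 − 95.25 = 31.75→32, 80 − 60 = 20→20) → #402014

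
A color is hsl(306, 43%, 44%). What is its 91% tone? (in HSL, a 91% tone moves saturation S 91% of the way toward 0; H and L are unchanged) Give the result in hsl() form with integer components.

S moves 91% from 43 toward 0: 43 − 39.13 = 3.87 → 4.
H and L are unchanged.

hsl(306, 4%, 44%)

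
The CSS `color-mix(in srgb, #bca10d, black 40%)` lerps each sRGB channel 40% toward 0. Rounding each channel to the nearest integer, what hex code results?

#716108

#bca10d is rgb(188, 161, 13).
Per channel, c → c + 0.4(0 − c):
  R: 188 − 75.2 = 112.8 → 113
  G: 161 − 64.4 = 96.6 → 97
  B: 13 + 0.4×(0−13) = 13 − 5.2 = 7.8 → 8
rgb(113, 97, 8) = #716108.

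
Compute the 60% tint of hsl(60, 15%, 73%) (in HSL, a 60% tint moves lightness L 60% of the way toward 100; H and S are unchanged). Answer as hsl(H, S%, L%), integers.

L moves 60% from 73 toward 100: 73 + 16.2 = 89.2 → 89.
H and S are unchanged.

hsl(60, 15%, 89%)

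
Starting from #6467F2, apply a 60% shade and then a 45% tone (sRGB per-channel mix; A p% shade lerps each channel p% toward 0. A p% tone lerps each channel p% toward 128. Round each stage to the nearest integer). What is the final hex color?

#50506F

#6467F2 is rgb(100, 103, 242).
Per channel, c → c + 0.6(0 − c):
  R: 100 + 0.6×(0−100) = 100 − 60 = 40 → 40
  G: 103 + 0.6×(0−103) = 103 − 61.8 = 41.2 → 41
  B: 242 + 0.6×(0−242) = 242 − 145.2 = 96.8 → 97
After the shade: rgb(40, 41, 97) = #282961.
Per channel, c → c + 0.45(128 − c):
  R: 40 + 39.6 = 79.6 → 80
  G: 41 + 0.45×(128−41) = 41 + 39.15 = 80.15 → 80
  B: 97 + 0.45×(128−97) = 97 + 13.95 = 110.95 → 111
rgb(80, 80, 111) = #50506F.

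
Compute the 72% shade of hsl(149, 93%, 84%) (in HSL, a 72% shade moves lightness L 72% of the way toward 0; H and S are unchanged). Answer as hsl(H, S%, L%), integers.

hsl(149, 93%, 24%)

L moves 72% from 84 toward 0: 84 − 60.48 = 23.52 → 24.
H and S are unchanged.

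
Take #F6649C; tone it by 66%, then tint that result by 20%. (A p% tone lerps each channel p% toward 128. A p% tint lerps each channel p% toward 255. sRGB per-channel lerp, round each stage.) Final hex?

#F6649C is rgb(246, 100, 156).
Per channel, c → c + 0.66(128 − c):
  R: 246 − 77.88 = 168.12 → 168
  G: 100 + 0.66×(128−100) = 100 + 18.48 = 118.48 → 118
  B: 156 + 0.66×(128−156) = 156 − 18.48 = 137.52 → 138
After the tone: rgb(168, 118, 138) = #A8768A.
Per channel, c → c + 0.2(255 − c):
  R: 168 + 0.2×(255−168) = 168 + 17.4 = 185.4 → 185
  G: 118 + 27.4 = 145.4 → 145
  B: 138 + 23.4 = 161.4 → 161
rgb(185, 145, 161) = #B991A1.

#B991A1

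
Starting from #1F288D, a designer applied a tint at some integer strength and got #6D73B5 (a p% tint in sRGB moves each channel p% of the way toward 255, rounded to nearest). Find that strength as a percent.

#1F288D is rgb(31, 40, 141); #6D73B5 is rgb(109, 115, 181).
On the R channel (widest range): 109 ≈ 31 + (p/100)(255 − 31), so p ≈ 100×(109 − 31)/(255 − 31) = 7800/224 = 34.82.
p = 35 reproduces all three channels after rounding.

35%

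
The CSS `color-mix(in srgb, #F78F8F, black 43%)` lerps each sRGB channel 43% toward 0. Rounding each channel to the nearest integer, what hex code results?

#F78F8F is rgb(247, 143, 143).
Per channel, c → c + 0.43(0 − c):
  R: 247 + 0.43×(0−247) = 247 − 106.21 = 140.79 → 141
  G: 143 + 0.43×(0−143) = 143 − 61.49 = 81.51 → 82
  B: 143 − 61.49 = 81.51 → 82
rgb(141, 82, 82) = #8D5252.

#8D5252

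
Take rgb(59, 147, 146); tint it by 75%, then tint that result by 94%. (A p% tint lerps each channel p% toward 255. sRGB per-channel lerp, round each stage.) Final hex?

#FCFDFD

Per channel, c → c + 0.75(255 − c):
  R: 59 + 147 = 206 → 206
  G: 147 + 0.75×(255−147) = 147 + 81 = 228 → 228
  B: 146 + 0.75×(255−146) = 146 + 81.75 = 227.75 → 228
After the tint: rgb(206, 228, 228) = #CEE4E4.
Lerp each channel 94% toward 255:
  R: 206 + 46.06 = 252.06 → 252
  G: 228 + 0.94×(255−228) = 228 + 25.38 = 253.38 → 253
  B: 228 + 0.94×(255−228) = 228 + 25.38 = 253.38 → 253
rgb(252, 253, 253) = #FCFDFD.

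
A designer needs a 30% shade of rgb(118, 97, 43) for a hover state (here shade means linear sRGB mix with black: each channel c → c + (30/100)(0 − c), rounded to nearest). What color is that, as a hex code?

A 30% shade moves each channel 30% toward 0:
  R: 118 − 35.4 = 82.6 → 83
  G: 97 + 0.3×(0−97) = 97 − 29.1 = 67.9 → 68
  B: 43 − 12.9 = 30.1 → 30
rgb(83, 68, 30) = #53441E.

#53441E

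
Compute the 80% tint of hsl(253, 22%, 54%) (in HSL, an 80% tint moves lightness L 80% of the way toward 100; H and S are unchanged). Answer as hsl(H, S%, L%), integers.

hsl(253, 22%, 91%)

L moves 80% from 54 toward 100: 54 + 36.8 = 90.8 → 91.
H and S are unchanged.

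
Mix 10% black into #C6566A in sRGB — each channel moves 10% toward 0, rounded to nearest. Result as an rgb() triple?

rgb(178, 77, 95)

#C6566A is rgb(198, 86, 106).
Lerp each channel 10% toward 0:
  R: 198 + 0.1×(0−198) = 198 − 19.8 = 178.2 → 178
  G: 86 − 8.6 = 77.4 → 77
  B: 106 − 10.6 = 95.4 → 95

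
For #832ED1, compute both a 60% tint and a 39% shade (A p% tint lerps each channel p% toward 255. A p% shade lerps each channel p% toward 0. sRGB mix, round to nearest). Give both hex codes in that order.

#CDABED, #501C7F

#832ED1 is rgb(131, 46, 209).
60% tint:
  R: 131 + 74.4 = 205.4 → 205
  G: 46 + 0.6×(255−46) = 46 + 125.4 = 171.4 → 171
  B: 209 + 0.6×(255−209) = 209 + 27.6 = 236.6 → 237
  → #CDABED
39% shade:
  R: 131 − 51.09 = 79.91 → 80
  G: 46 + 0.39×(0−46) = 46 − 17.94 = 28.06 → 28
  B: 209 + 0.39×(0−209) = 209 − 81.51 = 127.49 → 127
  → #501C7F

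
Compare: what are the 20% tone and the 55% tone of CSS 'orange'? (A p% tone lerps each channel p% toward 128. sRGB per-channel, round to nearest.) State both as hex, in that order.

#E69E1A, #B99146

CSS orange is rgb(255, 165, 0).
20% tone:
  R: 255 + 0.2×(128−255) = 255 − 25.4 = 229.6 → 230
  G: 165 + 0.2×(128−165) = 165 − 7.4 = 157.6 → 158
  B: 0 + 25.6 = 25.6 → 26
  → #E69E1A
55% tone:
  R: 255 − 69.85 = 185.15 → 185
  G: 165 + 0.55×(128−165) = 165 − 20.35 = 144.65 → 145
  B: 0 + 0.55×(128−0) = 0 + 70.4 = 70.4 → 70
  → #B99146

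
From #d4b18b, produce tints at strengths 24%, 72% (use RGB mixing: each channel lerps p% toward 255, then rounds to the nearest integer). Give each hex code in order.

#d4b18b is rgb(212, 177, 139).
24%: (212 + 10.32 = 222.32→222, 177 + 18.72 = 195.72→196, 139 + 27.84 = 166.84→167) → #dec4a7
72%: (212 + 30.96 = 242.96→243, 177 + 56.16 = 233.16→233, 139 + 83.52 = 222.52→223) → #f3e9df

#dec4a7, #f3e9df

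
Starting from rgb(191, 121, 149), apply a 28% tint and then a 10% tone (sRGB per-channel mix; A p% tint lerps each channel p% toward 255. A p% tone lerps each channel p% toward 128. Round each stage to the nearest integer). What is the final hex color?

A 28% tint moves each channel 28% toward 255:
  R: 191 + 0.28×(255−191) = 191 + 17.92 = 208.92 → 209
  G: 121 + 37.52 = 158.52 → 159
  B: 149 + 0.28×(255−149) = 149 + 29.68 = 178.68 → 179
After the tint: rgb(209, 159, 179) = #d19fb3.
Lerp each channel 10% toward 128:
  R: 209 − 8.1 = 200.9 → 201
  G: 159 + 0.1×(128−159) = 159 − 3.1 = 155.9 → 156
  B: 179 + 0.1×(128−179) = 179 − 5.1 = 173.9 → 174
rgb(201, 156, 174) = #c99cae.

#c99cae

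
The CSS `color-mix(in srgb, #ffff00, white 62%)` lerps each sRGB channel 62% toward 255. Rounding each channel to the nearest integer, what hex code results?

#ffff9e

#ffff00 is rgb(255, 255, 0).
Per channel, c → c + 0.62(255 − c):
  R: 255 + 0.62×(255−255) = 255 + 0 = 255 → 255
  G: 255 + 0.62×(255−255) = 255 + 0 = 255 → 255
  B: 0 + 0.62×(255−0) = 0 + 158.1 = 158.1 → 158
rgb(255, 255, 158) = #ffff9e.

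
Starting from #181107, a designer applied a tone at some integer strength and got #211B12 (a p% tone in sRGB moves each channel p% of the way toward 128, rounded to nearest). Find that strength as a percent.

#181107 is rgb(24, 17, 7); #211B12 is rgb(33, 27, 18).
On the B channel (widest range): 18 ≈ 7 + (p/100)(128 − 7), so p ≈ 100×(18 − 7)/(128 − 7) = 1100/121 = 9.09.
p = 9 reproduces all three channels after rounding.

9%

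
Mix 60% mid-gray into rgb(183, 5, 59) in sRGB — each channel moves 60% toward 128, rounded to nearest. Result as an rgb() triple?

rgb(150, 79, 100)

Per channel, c → c + 0.6(128 − c):
  R: 183 − 33 = 150 → 150
  G: 5 + 73.8 = 78.8 → 79
  B: 59 + 0.6×(128−59) = 59 + 41.4 = 100.4 → 100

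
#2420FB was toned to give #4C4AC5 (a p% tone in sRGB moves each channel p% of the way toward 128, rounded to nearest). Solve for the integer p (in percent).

44%

#2420FB is rgb(36, 32, 251); #4C4AC5 is rgb(76, 74, 197).
On the B channel (widest range): 197 ≈ 251 + (p/100)(128 − 251), so p ≈ 100×(197 − 251)/(128 − 251) = -5400/-123 = 43.90.
p = 44 reproduces all three channels after rounding.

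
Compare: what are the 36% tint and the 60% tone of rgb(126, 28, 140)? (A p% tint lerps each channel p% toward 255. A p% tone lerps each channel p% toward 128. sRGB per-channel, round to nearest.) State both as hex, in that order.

#AC6EB5, #7F5885

36% tint:
  R: 126 + 0.36×(255−126) = 126 + 46.44 = 172.44 → 172
  G: 28 + 81.72 = 109.72 → 110
  B: 140 + 0.36×(255−140) = 140 + 41.4 = 181.4 → 181
  → #AC6EB5
60% tone:
  R: 126 + 0.6×(128−126) = 126 + 1.2 = 127.2 → 127
  G: 28 + 0.6×(128−28) = 28 + 60 = 88 → 88
  B: 140 − 7.2 = 132.8 → 133
  → #7F5885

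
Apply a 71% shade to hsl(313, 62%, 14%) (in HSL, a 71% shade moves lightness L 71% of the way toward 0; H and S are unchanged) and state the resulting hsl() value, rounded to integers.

L moves 71% from 14 toward 0: 14 − 9.94 = 4.06 → 4.
H and S are unchanged.

hsl(313, 62%, 4%)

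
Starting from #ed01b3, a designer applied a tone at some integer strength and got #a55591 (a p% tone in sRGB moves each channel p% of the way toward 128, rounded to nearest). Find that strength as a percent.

66%

#ed01b3 is rgb(237, 1, 179); #a55591 is rgb(165, 85, 145).
On the G channel (widest range): 85 ≈ 1 + (p/100)(128 − 1), so p ≈ 100×(85 − 1)/(128 − 1) = 8400/127 = 66.14.
p = 66 reproduces all three channels after rounding.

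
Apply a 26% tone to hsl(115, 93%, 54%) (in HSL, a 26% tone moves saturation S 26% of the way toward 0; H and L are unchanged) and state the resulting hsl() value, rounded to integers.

S moves 26% from 93 toward 0: 93 − 24.18 = 68.82 → 69.
H and L are unchanged.

hsl(115, 69%, 54%)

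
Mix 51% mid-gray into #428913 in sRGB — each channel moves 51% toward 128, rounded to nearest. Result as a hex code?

#428913 is rgb(66, 137, 19).
Per channel, c → c + 0.51(128 − c):
  R: 66 + 0.51×(128−66) = 66 + 31.62 = 97.62 → 98
  G: 137 + 0.51×(128−137) = 137 − 4.59 = 132.41 → 132
  B: 19 + 0.51×(128−19) = 19 + 55.59 = 74.59 → 75
rgb(98, 132, 75) = #62844B.

#62844B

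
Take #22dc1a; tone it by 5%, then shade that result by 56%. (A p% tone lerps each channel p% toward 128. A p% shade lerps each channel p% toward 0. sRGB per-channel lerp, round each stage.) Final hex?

#22dc1a is rgb(34, 220, 26).
Per channel, c → c + 0.05(128 − c):
  R: 34 + 0.05×(128−34) = 34 + 4.7 = 38.7 → 39
  G: 220 − 4.6 = 215.4 → 215
  B: 26 + 0.05×(128−26) = 26 + 5.1 = 31.1 → 31
After the tone: rgb(39, 215, 31) = #27d71f.
A 56% shade moves each channel 56% toward 0:
  R: 39 + 0.56×(0−39) = 39 − 21.84 = 17.16 → 17
  G: 215 − 120.4 = 94.6 → 95
  B: 31 + 0.56×(0−31) = 31 − 17.36 = 13.64 → 14
rgb(17, 95, 14) = #115f0e.

#115f0e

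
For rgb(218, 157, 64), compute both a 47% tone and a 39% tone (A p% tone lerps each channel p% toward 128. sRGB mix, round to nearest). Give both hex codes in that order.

#b08f5e, #b79259

47% tone:
  R: 218 − 42.3 = 175.7 → 176
  G: 157 − 13.63 = 143.37 → 143
  B: 64 + 30.08 = 94.08 → 94
  → #b08f5e
39% tone:
  R: 218 + 0.39×(128−218) = 218 − 35.1 = 182.9 → 183
  G: 157 − 11.31 = 145.69 → 146
  B: 64 + 24.96 = 88.96 → 89
  → #b79259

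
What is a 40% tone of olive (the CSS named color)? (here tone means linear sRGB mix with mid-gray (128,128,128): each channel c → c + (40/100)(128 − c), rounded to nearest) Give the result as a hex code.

CSS olive is rgb(128, 128, 0).
Lerp each channel 40% toward 128:
  R: 128 + 0 = 128 → 128
  G: 128 + 0.4×(128−128) = 128 + 0 = 128 → 128
  B: 0 + 0.4×(128−0) = 0 + 51.2 = 51.2 → 51
rgb(128, 128, 51) = #808033.

#808033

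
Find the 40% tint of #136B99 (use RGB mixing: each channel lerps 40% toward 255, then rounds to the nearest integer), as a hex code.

#136B99 is rgb(19, 107, 153).
A 40% tint moves each channel 40% toward 255:
  R: 19 + 0.4×(255−19) = 19 + 94.4 = 113.4 → 113
  G: 107 + 0.4×(255−107) = 107 + 59.2 = 166.2 → 166
  B: 153 + 0.4×(255−153) = 153 + 40.8 = 193.8 → 194
rgb(113, 166, 194) = #71A6C2.

#71A6C2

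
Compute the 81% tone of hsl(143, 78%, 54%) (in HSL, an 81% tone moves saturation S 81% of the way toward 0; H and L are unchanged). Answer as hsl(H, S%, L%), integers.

hsl(143, 15%, 54%)

S moves 81% from 78 toward 0: 78 − 63.18 = 14.82 → 15.
H and L are unchanged.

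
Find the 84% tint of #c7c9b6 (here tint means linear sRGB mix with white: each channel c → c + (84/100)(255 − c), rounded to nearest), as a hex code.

#f6f6f3

#c7c9b6 is rgb(199, 201, 182).
An 84% tint moves each channel 84% toward 255:
  R: 199 + 47.04 = 246.04 → 246
  G: 201 + 0.84×(255−201) = 201 + 45.36 = 246.36 → 246
  B: 182 + 0.84×(255−182) = 182 + 61.32 = 243.32 → 243
rgb(246, 246, 243) = #f6f6f3.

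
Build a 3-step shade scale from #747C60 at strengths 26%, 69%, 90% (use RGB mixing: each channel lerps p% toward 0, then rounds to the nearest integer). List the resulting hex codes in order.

#747C60 is rgb(116, 124, 96).
26%: (116 − 30.16 = 85.84→86, 124 − 32.24 = 91.76→92, 96 − 24.96 = 71.04→71) → #565C47
69%: (116 − 80.04 = 35.96→36, 124 − 85.56 = 38.44→38, 96 − 66.24 = 29.76→30) → #24261E
90%: (116 − 104.4 = 11.6→12, 124 − 111.6 = 12.4→12, 96 − 86.4 = 9.6→10) → #0C0C0A

#565C47, #24261E, #0C0C0A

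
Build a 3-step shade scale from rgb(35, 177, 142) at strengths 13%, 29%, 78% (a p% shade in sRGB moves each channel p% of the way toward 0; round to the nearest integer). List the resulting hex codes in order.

#1e9a7c, #197e65, #08271f

13%: (35 − 4.55 = 30.45→30, 177 − 23.01 = 153.99→154, 142 − 18.46 = 123.54→124) → #1e9a7c
29%: (35 − 10.15 = 24.85→25, 177 − 51.33 = 125.67→126, 142 − 41.18 = 100.82→101) → #197e65
78%: (35 − 27.3 = 7.7→8, 177 − 138.06 = 38.94→39, 142 − 110.76 = 31.24→31) → #08271f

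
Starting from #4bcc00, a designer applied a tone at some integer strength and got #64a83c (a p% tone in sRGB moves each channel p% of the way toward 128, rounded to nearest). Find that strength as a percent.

#4bcc00 is rgb(75, 204, 0); #64a83c is rgb(100, 168, 60).
On the B channel (widest range): 60 ≈ 0 + (p/100)(128 − 0), so p ≈ 100×(60 − 0)/(128 − 0) = 6000/128 = 46.88.
p = 47 reproduces all three channels after rounding.

47%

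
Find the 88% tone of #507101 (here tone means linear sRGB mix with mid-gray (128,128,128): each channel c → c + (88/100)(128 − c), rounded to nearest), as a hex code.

#507101 is rgb(80, 113, 1).
An 88% tone moves each channel 88% toward 128:
  R: 80 + 0.88×(128−80) = 80 + 42.24 = 122.24 → 122
  G: 113 + 13.2 = 126.2 → 126
  B: 1 + 111.76 = 112.76 → 113
rgb(122, 126, 113) = #7A7E71.

#7A7E71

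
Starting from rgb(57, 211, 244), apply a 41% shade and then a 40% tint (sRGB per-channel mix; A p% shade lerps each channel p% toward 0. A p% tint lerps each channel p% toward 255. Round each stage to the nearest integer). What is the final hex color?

#7AB0BC

A 41% shade moves each channel 41% toward 0:
  R: 57 + 0.41×(0−57) = 57 − 23.37 = 33.63 → 34
  G: 211 − 86.51 = 124.49 → 124
  B: 244 + 0.41×(0−244) = 244 − 100.04 = 143.96 → 144
After the shade: rgb(34, 124, 144) = #227C90.
A 40% tint moves each channel 40% toward 255:
  R: 34 + 88.4 = 122.4 → 122
  G: 124 + 52.4 = 176.4 → 176
  B: 144 + 44.4 = 188.4 → 188
rgb(122, 176, 188) = #7AB0BC.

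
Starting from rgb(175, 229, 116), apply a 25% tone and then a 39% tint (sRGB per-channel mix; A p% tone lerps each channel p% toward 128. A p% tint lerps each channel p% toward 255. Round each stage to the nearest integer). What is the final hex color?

Lerp each channel 25% toward 128:
  R: 175 + 0.25×(128−175) = 175 − 11.75 = 163.25 → 163
  G: 229 + 0.25×(128−229) = 229 − 25.25 = 203.75 → 204
  B: 116 + 0.25×(128−116) = 116 + 3 = 119 → 119
After the tone: rgb(163, 204, 119) = #a3cc77.
Per channel, c → c + 0.39(255 − c):
  R: 163 + 0.39×(255−163) = 163 + 35.88 = 198.88 → 199
  G: 204 + 19.89 = 223.89 → 224
  B: 119 + 0.39×(255−119) = 119 + 53.04 = 172.04 → 172
rgb(199, 224, 172) = #c7e0ac.

#c7e0ac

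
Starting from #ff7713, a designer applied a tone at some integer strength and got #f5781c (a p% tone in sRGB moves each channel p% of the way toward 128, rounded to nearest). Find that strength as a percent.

#ff7713 is rgb(255, 119, 19); #f5781c is rgb(245, 120, 28).
On the R channel (widest range): 245 ≈ 255 + (p/100)(128 − 255), so p ≈ 100×(245 − 255)/(128 − 255) = -1000/-127 = 7.87.
p = 8 reproduces all three channels after rounding.

8%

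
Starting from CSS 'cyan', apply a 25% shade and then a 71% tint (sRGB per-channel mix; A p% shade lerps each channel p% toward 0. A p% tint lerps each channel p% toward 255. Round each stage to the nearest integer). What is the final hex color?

#B5ECEC

CSS cyan is rgb(0, 255, 255).
Lerp each channel 25% toward 0:
  R: 0 + 0.25×(0−0) = 0 + 0 = 0 → 0
  G: 255 + 0.25×(0−255) = 255 − 63.75 = 191.25 → 191
  B: 255 + 0.25×(0−255) = 255 − 63.75 = 191.25 → 191
After the shade: rgb(0, 191, 191) = #00BFBF.
Lerp each channel 71% toward 255:
  R: 0 + 0.71×(255−0) = 0 + 181.05 = 181.05 → 181
  G: 191 + 45.44 = 236.44 → 236
  B: 191 + 0.71×(255−191) = 191 + 45.44 = 236.44 → 236
rgb(181, 236, 236) = #B5ECEC.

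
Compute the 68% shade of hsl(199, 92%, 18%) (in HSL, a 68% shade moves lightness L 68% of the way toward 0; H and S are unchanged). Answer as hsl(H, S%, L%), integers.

hsl(199, 92%, 6%)

L moves 68% from 18 toward 0: 18 − 12.24 = 5.76 → 6.
H and S are unchanged.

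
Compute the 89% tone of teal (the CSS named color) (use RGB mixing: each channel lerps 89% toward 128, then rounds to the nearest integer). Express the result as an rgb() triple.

rgb(114, 128, 128)

CSS teal is rgb(0, 128, 128).
Lerp each channel 89% toward 128:
  R: 0 + 113.92 = 113.92 → 114
  G: 128 + 0 = 128 → 128
  B: 128 + 0.89×(128−128) = 128 + 0 = 128 → 128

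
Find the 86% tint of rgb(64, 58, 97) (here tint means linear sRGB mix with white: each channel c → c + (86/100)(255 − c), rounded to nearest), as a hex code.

#e4e3e9

Per channel, c → c + 0.86(255 − c):
  R: 64 + 0.86×(255−64) = 64 + 164.26 = 228.26 → 228
  G: 58 + 0.86×(255−58) = 58 + 169.42 = 227.42 → 227
  B: 97 + 135.88 = 232.88 → 233
rgb(228, 227, 233) = #e4e3e9.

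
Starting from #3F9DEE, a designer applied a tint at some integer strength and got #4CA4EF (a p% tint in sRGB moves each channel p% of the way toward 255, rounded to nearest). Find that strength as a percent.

7%

#3F9DEE is rgb(63, 157, 238); #4CA4EF is rgb(76, 164, 239).
On the R channel (widest range): 76 ≈ 63 + (p/100)(255 − 63), so p ≈ 100×(76 − 63)/(255 − 63) = 1300/192 = 6.77.
p = 7 reproduces all three channels after rounding.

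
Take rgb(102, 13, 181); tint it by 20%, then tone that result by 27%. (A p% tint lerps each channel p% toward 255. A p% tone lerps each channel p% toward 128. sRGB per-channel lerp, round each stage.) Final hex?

Per channel, c → c + 0.2(255 − c):
  R: 102 + 30.6 = 132.6 → 133
  G: 13 + 48.4 = 61.4 → 61
  B: 181 + 0.2×(255−181) = 181 + 14.8 = 195.8 → 196
After the tint: rgb(133, 61, 196) = #853DC4.
Per channel, c → c + 0.27(128 − c):
  R: 133 + 0.27×(128−133) = 133 − 1.35 = 131.65 → 132
  G: 61 + 18.09 = 79.09 → 79
  B: 196 + 0.27×(128−196) = 196 − 18.36 = 177.64 → 178
rgb(132, 79, 178) = #844FB2.

#844FB2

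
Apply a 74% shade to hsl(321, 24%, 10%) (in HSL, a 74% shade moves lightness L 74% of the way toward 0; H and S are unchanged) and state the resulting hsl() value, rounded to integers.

hsl(321, 24%, 3%)

L moves 74% from 10 toward 0: 10 − 7.4 = 2.6 → 3.
H and S are unchanged.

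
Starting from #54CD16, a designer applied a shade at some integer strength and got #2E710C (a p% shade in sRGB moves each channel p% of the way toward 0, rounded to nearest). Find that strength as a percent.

45%

#54CD16 is rgb(84, 205, 22); #2E710C is rgb(46, 113, 12).
On the G channel (widest range): 113 ≈ 205 + (p/100)(0 − 205), so p ≈ 100×(113 − 205)/(0 − 205) = -9200/-205 = 44.88.
p = 45 reproduces all three channels after rounding.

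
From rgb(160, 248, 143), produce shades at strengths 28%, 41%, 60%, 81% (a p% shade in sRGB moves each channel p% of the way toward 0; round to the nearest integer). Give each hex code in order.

#73B367, #5E9254, #406339, #1E2F1B

28%: (160 − 44.8 = 115.2→115, 248 − 69.44 = 178.56→179, 143 − 40.04 = 102.96→103) → #73B367
41%: (160 − 65.6 = 94.4→94, 248 − 101.68 = 146.32→146, 143 − 58.63 = 84.37→84) → #5E9254
60%: (160 − 96 = 64→64, 248 − 148.8 = 99.2→99, 143 − 85.8 = 57.2→57) → #406339
81%: (160 − 129.6 = 30.4→30, 248 − 200.88 = 47.12→47, 143 − 115.83 = 27.17→27) → #1E2F1B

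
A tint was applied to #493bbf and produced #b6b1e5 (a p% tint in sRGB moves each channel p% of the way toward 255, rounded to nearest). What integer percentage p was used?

60%

#493bbf is rgb(73, 59, 191); #b6b1e5 is rgb(182, 177, 229).
On the G channel (widest range): 177 ≈ 59 + (p/100)(255 − 59), so p ≈ 100×(177 − 59)/(255 − 59) = 11800/196 = 60.20.
p = 60 reproduces all three channels after rounding.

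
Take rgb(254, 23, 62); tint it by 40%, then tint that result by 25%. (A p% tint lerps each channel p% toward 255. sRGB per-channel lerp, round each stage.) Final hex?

#fe97a8

Lerp each channel 40% toward 255:
  R: 254 + 0.4 = 254.4 → 254
  G: 23 + 0.4×(255−23) = 23 + 92.8 = 115.8 → 116
  B: 62 + 0.4×(255−62) = 62 + 77.2 = 139.2 → 139
After the tint: rgb(254, 116, 139) = #fe748b.
Per channel, c → c + 0.25(255 − c):
  R: 254 + 0.25×(255−254) = 254 + 0.25 = 254.25 → 254
  G: 116 + 34.75 = 150.75 → 151
  B: 139 + 0.25×(255−139) = 139 + 29 = 168 → 168
rgb(254, 151, 168) = #fe97a8.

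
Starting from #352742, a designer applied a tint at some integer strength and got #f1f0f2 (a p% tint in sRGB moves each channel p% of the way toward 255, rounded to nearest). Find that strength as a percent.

#352742 is rgb(53, 39, 66); #f1f0f2 is rgb(241, 240, 242).
On the G channel (widest range): 240 ≈ 39 + (p/100)(255 − 39), so p ≈ 100×(240 − 39)/(255 − 39) = 20100/216 = 93.06.
p = 93 reproduces all three channels after rounding.

93%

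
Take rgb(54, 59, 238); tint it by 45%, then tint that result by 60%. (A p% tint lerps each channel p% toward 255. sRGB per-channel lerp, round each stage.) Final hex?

Lerp each channel 45% toward 255:
  R: 54 + 0.45×(255−54) = 54 + 90.45 = 144.45 → 144
  G: 59 + 0.45×(255−59) = 59 + 88.2 = 147.2 → 147
  B: 238 + 7.65 = 245.65 → 246
After the tint: rgb(144, 147, 246) = #9093f6.
A 60% tint moves each channel 60% toward 255:
  R: 144 + 0.6×(255−144) = 144 + 66.6 = 210.6 → 211
  G: 147 + 64.8 = 211.8 → 212
  B: 246 + 0.6×(255−246) = 246 + 5.4 = 251.4 → 251
rgb(211, 212, 251) = #d3d4fb.

#d3d4fb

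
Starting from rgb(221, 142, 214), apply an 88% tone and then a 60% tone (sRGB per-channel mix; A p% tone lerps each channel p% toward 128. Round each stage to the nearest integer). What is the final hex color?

Per channel, c → c + 0.88(128 − c):
  R: 221 + 0.88×(128−221) = 221 − 81.84 = 139.16 → 139
  G: 142 − 12.32 = 129.68 → 130
  B: 214 + 0.88×(128−214) = 214 − 75.68 = 138.32 → 138
After the tone: rgb(139, 130, 138) = #8b828a.
A 60% tone moves each channel 60% toward 128:
  R: 139 − 6.6 = 132.4 → 132
  G: 130 + 0.6×(128−130) = 130 − 1.2 = 128.8 → 129
  B: 138 + 0.6×(128−138) = 138 − 6 = 132 → 132
rgb(132, 129, 132) = #848184.

#848184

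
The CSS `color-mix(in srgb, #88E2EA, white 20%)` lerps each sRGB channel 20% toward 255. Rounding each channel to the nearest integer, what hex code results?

#A0E8EE

#88E2EA is rgb(136, 226, 234).
A 20% tint moves each channel 20% toward 255:
  R: 136 + 0.2×(255−136) = 136 + 23.8 = 159.8 → 160
  G: 226 + 0.2×(255−226) = 226 + 5.8 = 231.8 → 232
  B: 234 + 0.2×(255−234) = 234 + 4.2 = 238.2 → 238
rgb(160, 232, 238) = #A0E8EE.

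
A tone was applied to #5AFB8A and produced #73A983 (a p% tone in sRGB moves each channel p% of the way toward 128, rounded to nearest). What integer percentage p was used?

67%

#5AFB8A is rgb(90, 251, 138); #73A983 is rgb(115, 169, 131).
On the G channel (widest range): 169 ≈ 251 + (p/100)(128 − 251), so p ≈ 100×(169 − 251)/(128 − 251) = -8200/-123 = 66.67.
p = 67 reproduces all three channels after rounding.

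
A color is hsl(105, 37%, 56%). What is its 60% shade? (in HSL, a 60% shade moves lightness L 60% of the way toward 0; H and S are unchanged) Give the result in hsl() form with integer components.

L moves 60% from 56 toward 0: 56 − 33.6 = 22.4 → 22.
H and S are unchanged.

hsl(105, 37%, 22%)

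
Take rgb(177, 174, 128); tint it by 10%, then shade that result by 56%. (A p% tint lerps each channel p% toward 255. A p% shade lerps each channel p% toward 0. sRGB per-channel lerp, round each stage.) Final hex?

#51503E

Lerp each channel 10% toward 255:
  R: 177 + 0.1×(255−177) = 177 + 7.8 = 184.8 → 185
  G: 174 + 0.1×(255−174) = 174 + 8.1 = 182.1 → 182
  B: 128 + 0.1×(255−128) = 128 + 12.7 = 140.7 → 141
After the tint: rgb(185, 182, 141) = #B9B68D.
Per channel, c → c + 0.56(0 − c):
  R: 185 + 0.56×(0−185) = 185 − 103.6 = 81.4 → 81
  G: 182 − 101.92 = 80.08 → 80
  B: 141 + 0.56×(0−141) = 141 − 78.96 = 62.04 → 62
rgb(81, 80, 62) = #51503E.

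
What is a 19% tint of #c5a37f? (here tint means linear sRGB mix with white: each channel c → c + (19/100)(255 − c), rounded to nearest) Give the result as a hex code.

#c5a37f is rgb(197, 163, 127).
Per channel, c → c + 0.19(255 − c):
  R: 197 + 0.19×(255−197) = 197 + 11.02 = 208.02 → 208
  G: 163 + 0.19×(255−163) = 163 + 17.48 = 180.48 → 180
  B: 127 + 0.19×(255−127) = 127 + 24.32 = 151.32 → 151
rgb(208, 180, 151) = #d0b497.

#d0b497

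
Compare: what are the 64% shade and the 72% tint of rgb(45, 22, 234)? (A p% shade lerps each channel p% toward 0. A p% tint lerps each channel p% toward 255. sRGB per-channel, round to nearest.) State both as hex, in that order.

#100854, #C4BEF9

64% shade:
  R: 45 + 0.64×(0−45) = 45 − 28.8 = 16.2 → 16
  G: 22 + 0.64×(0−22) = 22 − 14.08 = 7.92 → 8
  B: 234 + 0.64×(0−234) = 234 − 149.76 = 84.24 → 84
  → #100854
72% tint:
  R: 45 + 0.72×(255−45) = 45 + 151.2 = 196.2 → 196
  G: 22 + 0.72×(255−22) = 22 + 167.76 = 189.76 → 190
  B: 234 + 15.12 = 249.12 → 249
  → #C4BEF9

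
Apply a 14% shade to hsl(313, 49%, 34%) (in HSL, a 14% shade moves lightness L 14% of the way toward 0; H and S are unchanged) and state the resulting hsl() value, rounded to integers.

hsl(313, 49%, 29%)

L moves 14% from 34 toward 0: 34 − 4.76 = 29.24 → 29.
H and S are unchanged.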